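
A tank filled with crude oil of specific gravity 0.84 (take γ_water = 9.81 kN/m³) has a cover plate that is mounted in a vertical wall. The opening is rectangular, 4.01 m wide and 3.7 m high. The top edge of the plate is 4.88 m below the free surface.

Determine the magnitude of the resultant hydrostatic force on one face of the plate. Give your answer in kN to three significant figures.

γ = 0.84 × 9.81 = 8.2404 kN/m³.
The centroid lies 3.7/2 = 1.85 m below the top edge, so the centroid depth is h_c = 4.88 + 1.85 = 6.73 m.
A = 4.01 × 3.7 = 14.837 m².
Resultant F = γ·h_c·A = 8.2404 × 6.73 × 14.837 = 822.829 kN.

F ≈ 823 kN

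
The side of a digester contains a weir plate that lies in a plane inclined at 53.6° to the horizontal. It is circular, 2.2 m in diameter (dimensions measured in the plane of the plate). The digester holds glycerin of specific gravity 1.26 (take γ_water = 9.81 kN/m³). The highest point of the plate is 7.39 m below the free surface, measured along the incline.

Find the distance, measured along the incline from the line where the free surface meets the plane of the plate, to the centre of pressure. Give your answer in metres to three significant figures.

y_p = 8.53 m

γ = 1.26 × 9.81 = 12.3606 kN/m³.
Let θ = 53.6° be the plate's angle to the horizontal; measure y along the incline from where the plane meets the free surface. Vertical depth h = y·sinθ with sinθ = 0.804894.
The centroid is at the centre, 1.1 m below the top of the plate, so y_c = 7.39 + 1.1 = 8.49 m and h_c = 8.49 × 0.804894 = 6.83355 m.
A = π(1.1)² = 3.80133 m².
Resultant F = γ·h_c·A = 12.3606 × 6.83355 × 3.80133 = 321.086 kN.
I_c = πr⁴/4 = π × 1.1⁴/4 = 1.1499 m⁴.
Centre of pressure: y_p = y_c + I_c/(y_c·A) = 8.49 + 1.1499/(8.49 × 3.80133) = 8.49 + 0.0356301 = 8.52563 m along the plane.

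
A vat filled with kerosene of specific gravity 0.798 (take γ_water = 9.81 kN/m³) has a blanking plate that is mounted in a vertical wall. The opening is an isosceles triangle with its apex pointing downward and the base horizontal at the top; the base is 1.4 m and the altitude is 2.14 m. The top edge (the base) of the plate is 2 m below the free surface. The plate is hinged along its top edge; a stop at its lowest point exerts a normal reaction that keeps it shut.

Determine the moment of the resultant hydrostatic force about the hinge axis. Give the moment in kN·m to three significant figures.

γ = 0.798 × 9.81 = 7.82838 kN/m³.
With the apex down, the centroid sits h/3 = 2.14/3 = 0.713333 m below the base (the top edge), so the centroid depth is h_c = 2 + 0.713333 = 2.71333 m.
A = ½ × 1.4 × 2.14 = 1.498 m².
Resultant F = γ·h_c·A = 7.82838 × 2.71333 × 1.498 = 31.819 kN.
I_c = b·h³/36 = 1.4 × 2.14³/36 = 0.381124 m⁴.
Centre of pressure: y_p = y_c + I_c/(y_c·A) = 2.71333 + 0.381124/(2.71333 × 1.498) = 2.71333 + 0.0937674 = 2.8071 m along the plane.
The resultant acts 0.713333 + 0.0937674 = 0.8071 m (along the plate) below the hinge at the top edge, so the moment about the hinge is M = F × 0.8071 = 31.819 × 0.8071 = 25.6811 kN·m.

M ≈ 25.7 kN·m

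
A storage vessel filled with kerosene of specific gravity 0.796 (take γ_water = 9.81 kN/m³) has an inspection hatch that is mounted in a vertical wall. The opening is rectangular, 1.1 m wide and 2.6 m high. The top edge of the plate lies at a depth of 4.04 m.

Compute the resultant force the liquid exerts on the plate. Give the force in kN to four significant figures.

γ = 0.796 × 9.81 = 7.80876 kN/m³.
The centroid lies 2.6/2 = 1.3 m below the top edge, so the centroid depth is h_c = 4.04 + 1.3 = 5.34 m.
A = 1.1 × 2.6 = 2.86 m².
Resultant F = γ·h_c·A = 7.80876 × 5.34 × 2.86 = 119.259 kN.

F ≈ 119.3 kN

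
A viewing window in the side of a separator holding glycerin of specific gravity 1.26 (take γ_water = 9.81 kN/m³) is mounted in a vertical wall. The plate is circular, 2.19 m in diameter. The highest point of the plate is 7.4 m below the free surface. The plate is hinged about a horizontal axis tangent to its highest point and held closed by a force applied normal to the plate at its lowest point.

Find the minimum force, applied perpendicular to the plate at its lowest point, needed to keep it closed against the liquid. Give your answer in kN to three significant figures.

P ≈ 204 kN

γ = 1.26 × 9.81 = 12.3606 kN/m³.
The centroid is at the centre, 1.095 m below the top of the plate, so the centroid depth is h_c = 7.4 + 1.095 = 8.495 m.
A = π(1.095)² = 3.76685 m².
Resultant F = γ·h_c·A = 12.3606 × 8.495 × 3.76685 = 395.532 kN.
I_c = πr⁴/4 = π × 1.095⁴/4 = 1.12914 m⁴.
Centre of pressure: y_p = y_c + I_c/(y_c·A) = 8.495 + 1.12914/(8.495 × 3.76685) = 8.495 + 0.0352863 = 8.53029 m along the plane.
The resultant acts 1.095 + 0.0352863 = 1.13029 m (along the plate) below the hinge at the top edge, so the moment about the hinge is M = F × 1.13029 = 395.532 × 1.13029 = 447.066 kN·m.
A normal force at the bottom, 2.19 m from the hinge, must supply this moment: P = 447.066/2.19 = 204.14 kN.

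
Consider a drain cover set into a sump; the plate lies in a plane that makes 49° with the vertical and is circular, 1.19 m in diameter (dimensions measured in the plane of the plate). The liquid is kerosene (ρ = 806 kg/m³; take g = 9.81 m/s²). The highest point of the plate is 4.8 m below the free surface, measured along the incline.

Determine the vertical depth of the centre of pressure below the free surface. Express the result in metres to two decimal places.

h_p = 3.55 m

γ = ρg = 806 × 9.81 / 1000 = 7.90686 kN/m³.
The plate makes 49° with the vertical, i.e. θ = 90° − 49° = 41° to the horizontal. Measuring y along the incline from the free-surface line, vertical depth h = y·sinθ with sinθ = 0.656059.
The centroid is at the centre, 0.595 m below the top of the plate, so y_c = 4.8 + 0.595 = 5.395 m and h_c = 5.395 × 0.656059 = 3.53944 m.
A = π(0.595)² = 1.1122 m².
Resultant F = γ·h_c·A = 7.90686 × 3.53944 × 1.1122 = 31.1259 kN.
I_c = πr⁴/4 = π × 0.595⁴/4 = 0.0984369 m⁴.
Centre of pressure: y_p = y_c + I_c/(y_c·A) = 5.395 + 0.0984369/(5.395 × 1.1122) = 5.395 + 0.0164053 = 5.41141 m along the plane.
Vertically, h_p = y_p·sinθ = 5.41141 × 0.656059 = 3.5502 m.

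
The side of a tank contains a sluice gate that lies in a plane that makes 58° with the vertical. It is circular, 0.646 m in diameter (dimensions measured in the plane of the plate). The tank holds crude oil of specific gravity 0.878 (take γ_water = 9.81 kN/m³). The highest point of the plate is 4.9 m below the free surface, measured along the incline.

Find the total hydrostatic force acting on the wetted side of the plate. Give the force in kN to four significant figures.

F ≈ 7.814 kN

γ = 0.878 × 9.81 = 8.61318 kN/m³.
The plate makes 58° with the vertical, i.e. θ = 90° − 58° = 32° to the horizontal. Measuring y along the incline from the free-surface line, vertical depth h = y·sinθ with sinθ = 0.529919.
The centroid is at the centre, 0.323 m below the top of the plate, so y_c = 4.9 + 0.323 = 5.223 m and h_c = 5.223 × 0.529919 = 2.76777 m.
A = π(0.323)² = 0.327759 m².
Resultant F = γ·h_c·A = 8.61318 × 2.76777 × 0.327759 = 7.81355 kN.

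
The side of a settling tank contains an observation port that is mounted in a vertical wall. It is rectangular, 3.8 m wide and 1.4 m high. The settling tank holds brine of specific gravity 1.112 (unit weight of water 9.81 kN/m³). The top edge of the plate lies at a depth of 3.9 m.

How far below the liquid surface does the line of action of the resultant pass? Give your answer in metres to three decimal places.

γ = 1.112 × 9.81 = 10.90872 kN/m³.
The centroid lies 1.4/2 = 0.7 m below the top edge, so the centroid depth is h_c = 3.9 + 0.7 = 4.6 m.
A = 3.8 × 1.4 = 5.32 m².
Resultant F = γ·h_c·A = 10.90872 × 4.6 × 5.32 = 266.958 kN.
I_c = b·h³/12 = 3.8 × 1.4³/12 = 0.868933 m⁴.
Centre of pressure: y_p = y_c + I_c/(y_c·A) = 4.6 + 0.868933/(4.6 × 5.32) = 4.6 + 0.0355072 = 4.63551 m along the plane.

h_p = 4.636 m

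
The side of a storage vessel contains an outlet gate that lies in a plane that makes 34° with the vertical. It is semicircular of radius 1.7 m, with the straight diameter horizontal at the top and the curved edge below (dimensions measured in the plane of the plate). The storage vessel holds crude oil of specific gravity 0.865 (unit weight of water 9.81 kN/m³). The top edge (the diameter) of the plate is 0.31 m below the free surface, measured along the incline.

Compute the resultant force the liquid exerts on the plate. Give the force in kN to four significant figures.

F ≈ 32.94 kN

γ = 0.865 × 9.81 = 8.48565 kN/m³.
The plate makes 34° with the vertical, i.e. θ = 90° − 34° = 56° to the horizontal. Measuring y along the incline from the free-surface line, vertical depth h = y·sinθ with sinθ = 0.829038.
The centroid of a semicircle lies 4r/(3π) = 0.721502 m from the diameter, here below the top edge, so y_c = 0.31 + 0.721502 = 1.0315 m and h_c = 1.0315 × 0.829038 = 0.855153 m.
A = πr²/2 = π × 1.7²/2 = 4.5396 m².
Resultant F = γ·h_c·A = 8.48565 × 0.855153 × 4.5396 = 32.9417 kN.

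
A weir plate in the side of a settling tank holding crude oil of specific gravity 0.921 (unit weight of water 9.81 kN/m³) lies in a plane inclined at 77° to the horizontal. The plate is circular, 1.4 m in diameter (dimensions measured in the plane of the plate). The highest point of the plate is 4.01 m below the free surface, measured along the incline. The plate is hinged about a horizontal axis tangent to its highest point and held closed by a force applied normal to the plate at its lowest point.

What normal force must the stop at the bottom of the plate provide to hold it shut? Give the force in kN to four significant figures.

γ = 0.921 × 9.81 = 9.03501 kN/m³.
Let θ = 77° be the plate's angle to the horizontal; measure y along the incline from where the plane meets the free surface. Vertical depth h = y·sinθ with sinθ = 0.974370.
The centroid is at the centre, 0.7 m below the top of the plate, so y_c = 4.01 + 0.7 = 4.71 m and h_c = 4.71 × 0.974370 = 4.58928 m.
A = π(0.7)² = 1.53938 m².
Resultant F = γ·h_c·A = 9.03501 × 4.58928 × 1.53938 = 63.8291 kN.
I_c = πr⁴/4 = π × 0.7⁴/4 = 0.188574 m⁴.
Centre of pressure: y_p = y_c + I_c/(y_c·A) = 4.71 + 0.188574/(4.71 × 1.53938) = 4.71 + 0.0260085 = 4.73601 m along the plane.
The resultant acts 0.7 + 0.0260085 = 0.726008 m (along the plate) below the hinge at the top edge, so the moment about the hinge is M = F × 0.726008 = 63.8291 × 0.726008 = 46.3404 kN·m.
A normal force at the bottom, 1.4 m from the hinge, must supply this moment: P = 46.3404/1.4 = 33.1003 kN.

P ≈ 33.10 kN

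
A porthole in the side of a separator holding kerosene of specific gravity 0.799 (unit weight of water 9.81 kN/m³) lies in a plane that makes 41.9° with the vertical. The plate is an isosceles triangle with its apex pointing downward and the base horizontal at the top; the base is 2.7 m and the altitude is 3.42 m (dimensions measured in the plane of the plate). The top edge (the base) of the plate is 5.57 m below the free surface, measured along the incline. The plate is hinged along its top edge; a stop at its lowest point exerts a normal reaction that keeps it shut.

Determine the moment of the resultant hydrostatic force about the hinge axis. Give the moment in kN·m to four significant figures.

γ = 0.799 × 9.81 = 7.83819 kN/m³.
The plate makes 41.9° with the vertical, i.e. θ = 90° − 41.9° = 48.1° to the horizontal. Measuring y along the incline from the free-surface line, vertical depth h = y·sinθ with sinθ = 0.744312.
With the apex down, the centroid sits h/3 = 3.42/3 = 1.14 m below the base (the top edge), so y_c = 5.57 + 1.14 = 6.71 m and h_c = 6.71 × 0.744312 = 4.99433 m.
A = ½ × 2.7 × 3.42 = 4.617 m².
Resultant F = γ·h_c·A = 7.83819 × 4.99433 × 4.617 = 180.739 kN.
I_c = b·h³/36 = 2.7 × 3.42³/36 = 3.00013 m⁴.
Centre of pressure: y_p = y_c + I_c/(y_c·A) = 6.71 + 3.00013/(6.71 × 4.617) = 6.71 + 0.0968406 = 6.80684 m along the plane.
The resultant acts 1.14 + 0.0968406 = 1.23684 m (along the plate) below the hinge at the top edge, so the moment about the hinge is M = F × 1.23684 = 180.739 × 1.23684 = 223.545 kN·m.

M ≈ 223.5 kN·m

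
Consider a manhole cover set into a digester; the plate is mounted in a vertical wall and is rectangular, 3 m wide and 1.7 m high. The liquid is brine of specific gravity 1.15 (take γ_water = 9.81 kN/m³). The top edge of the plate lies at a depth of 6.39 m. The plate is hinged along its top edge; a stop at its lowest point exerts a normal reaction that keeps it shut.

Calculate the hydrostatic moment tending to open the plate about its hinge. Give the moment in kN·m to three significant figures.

γ = 1.15 × 9.81 = 11.2815 kN/m³.
The centroid lies 1.7/2 = 0.85 m below the top edge, so the centroid depth is h_c = 6.39 + 0.85 = 7.24 m.
A = 3 × 1.7 = 5.1 m².
Resultant F = γ·h_c·A = 11.2815 × 7.24 × 5.1 = 416.558 kN.
I_c = b·h³/12 = 3 × 1.7³/12 = 1.22825 m⁴.
Centre of pressure: y_p = y_c + I_c/(y_c·A) = 7.24 + 1.22825/(7.24 × 5.1) = 7.24 + 0.0332643 = 7.27326 m along the plane.
The resultant acts 0.85 + 0.0332643 = 0.883264 m (along the plate) below the hinge at the top edge, so the moment about the hinge is M = F × 0.883264 = 416.558 × 0.883264 = 367.931 kN·m.

M ≈ 368 kN·m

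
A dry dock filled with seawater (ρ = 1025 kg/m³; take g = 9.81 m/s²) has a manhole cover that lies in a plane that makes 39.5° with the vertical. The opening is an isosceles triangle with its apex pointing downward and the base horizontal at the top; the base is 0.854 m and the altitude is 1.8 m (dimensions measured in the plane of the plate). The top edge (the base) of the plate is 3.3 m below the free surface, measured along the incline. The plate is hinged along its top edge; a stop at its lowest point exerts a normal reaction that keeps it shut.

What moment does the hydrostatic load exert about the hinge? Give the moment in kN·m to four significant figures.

γ = ρg = 1025 × 9.81 / 1000 = 10.05525 kN/m³.
The plate makes 39.5° with the vertical, i.e. θ = 90° − 39.5° = 50.5° to the horizontal. Measuring y along the incline from the free-surface line, vertical depth h = y·sinθ with sinθ = 0.771625.
With the apex down, the centroid sits h/3 = 1.8/3 = 0.6 m below the base (the top edge), so y_c = 3.3 + 0.6 = 3.9 m and h_c = 3.9 × 0.771625 = 3.00934 m.
A = ½ × 0.854 × 1.8 = 0.7686 m².
Resultant F = γ·h_c·A = 10.05525 × 3.00934 × 0.7686 = 23.2576 kN.
I_c = b·h³/36 = 0.854 × 1.8³/36 = 0.138348 m⁴.
Centre of pressure: y_p = y_c + I_c/(y_c·A) = 3.9 + 0.138348/(3.9 × 0.7686) = 3.9 + 0.0461538 = 3.94615 m along the plane.
The resultant acts 0.6 + 0.0461538 = 0.646154 m (along the plate) below the hinge at the top edge, so the moment about the hinge is M = F × 0.646154 = 23.2576 × 0.646154 = 15.028 kN·m.

M ≈ 15.03 kN·m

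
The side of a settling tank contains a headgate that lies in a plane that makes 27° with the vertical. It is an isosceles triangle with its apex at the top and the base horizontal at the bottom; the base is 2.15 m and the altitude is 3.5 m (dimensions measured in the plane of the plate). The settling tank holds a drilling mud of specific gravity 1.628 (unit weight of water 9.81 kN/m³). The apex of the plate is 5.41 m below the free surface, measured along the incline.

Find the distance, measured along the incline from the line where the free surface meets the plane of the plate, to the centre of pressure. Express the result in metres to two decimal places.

y_p = 7.83 m

γ = 1.628 × 9.81 = 15.97068 kN/m³.
The plate makes 27° with the vertical, i.e. θ = 90° − 27° = 63° to the horizontal. Measuring y along the incline from the free-surface line, vertical depth h = y·sinθ with sinθ = 0.891007.
With the apex up, the centroid sits 2h/3 = 2 × 3.5/3 = 2.33333 m below the apex, so y_c = 5.41 + 2.33333 = 7.74333 m and h_c = 7.74333 × 0.891007 = 6.89936 m.
A = ½ × 2.15 × 3.5 = 3.7625 m².
Resultant F = γ·h_c·A = 15.97068 × 6.89936 × 3.7625 = 414.58 kN.
I_c = b·h³/36 = 2.15 × 3.5³/36 = 2.56059 m⁴.
Centre of pressure: y_p = y_c + I_c/(y_c·A) = 7.74333 + 2.56059/(7.74333 × 3.7625) = 7.74333 + 0.0878893 = 7.83122 m along the plane.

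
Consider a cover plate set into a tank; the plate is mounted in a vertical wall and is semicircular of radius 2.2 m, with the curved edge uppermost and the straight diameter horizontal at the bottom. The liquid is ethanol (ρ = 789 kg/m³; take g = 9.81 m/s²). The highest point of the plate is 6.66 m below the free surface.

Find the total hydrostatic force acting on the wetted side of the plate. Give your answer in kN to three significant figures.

γ = ρg = 789 × 9.81 / 1000 = 7.74009 kN/m³.
The centroid lies 4r/(3π) = 0.933709 m above the diameter, so r − 4r/(3π) = 2.2 − 0.933709 = 1.26629 m below the topmost point, so the centroid depth is h_c = 6.66 + 1.26629 = 7.92629 m.
A = πr²/2 = π × 2.2²/2 = 7.60265 m².
Resultant F = γ·h_c·A = 7.74009 × 7.92629 × 7.60265 = 466.424 kN.

F ≈ 466 kN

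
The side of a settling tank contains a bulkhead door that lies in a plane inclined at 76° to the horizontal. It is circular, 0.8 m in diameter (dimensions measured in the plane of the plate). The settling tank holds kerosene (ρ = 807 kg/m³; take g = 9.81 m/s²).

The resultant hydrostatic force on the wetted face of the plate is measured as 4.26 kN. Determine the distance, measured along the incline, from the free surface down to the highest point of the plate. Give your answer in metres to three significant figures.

γ = ρg = 807 × 9.81 / 1000 = 7.91667 kN/m³.
A = π(0.4)² = 0.502655 m².
From F = γ·h_c·A, the centroid depth is h_c = 4.26/(7.91667 × 0.502655) = 1.07053 m.
Let θ = 76° be the plate's angle to the horizontal; measure y along the incline from where the plane meets the free surface. Vertical depth h = y·sinθ with sinθ = 0.970296.
Along the incline, y_c = h_c/sinθ = 1.07053/0.970296 = 1.1033 m.
The centroid is at the centre, 0.4 m below the top of the plate, so the highest point sits at y_top = 1.1033 − 0.4 = 0.7033 m along the incline.

y_top ≈ 0.703 m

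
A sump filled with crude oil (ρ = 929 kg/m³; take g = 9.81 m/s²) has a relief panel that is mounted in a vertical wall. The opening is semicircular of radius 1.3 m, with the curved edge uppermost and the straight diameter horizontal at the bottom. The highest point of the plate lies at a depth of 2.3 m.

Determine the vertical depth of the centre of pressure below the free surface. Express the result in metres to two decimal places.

h_p = 3.09 m

γ = ρg = 929 × 9.81 / 1000 = 9.11349 kN/m³.
The centroid lies 4r/(3π) = 0.551737 m above the diameter, so r − 4r/(3π) = 1.3 − 0.551737 = 0.748263 m below the topmost point, so the centroid depth is h_c = 2.3 + 0.748263 = 3.04826 m.
A = πr²/2 = π × 1.3²/2 = 2.65465 m².
Resultant F = γ·h_c·A = 9.11349 × 3.04826 × 2.65465 = 73.7469 kN.
I_c = (π/8 − 8/(9π))·r⁴ = 0.109757 × 1.3⁴ = 0.313477 m⁴.
Centre of pressure: y_p = y_c + I_c/(y_c·A) = 3.04826 + 0.313477/(3.04826 × 2.65465) = 3.04826 + 0.0387388 = 3.087 m along the plane.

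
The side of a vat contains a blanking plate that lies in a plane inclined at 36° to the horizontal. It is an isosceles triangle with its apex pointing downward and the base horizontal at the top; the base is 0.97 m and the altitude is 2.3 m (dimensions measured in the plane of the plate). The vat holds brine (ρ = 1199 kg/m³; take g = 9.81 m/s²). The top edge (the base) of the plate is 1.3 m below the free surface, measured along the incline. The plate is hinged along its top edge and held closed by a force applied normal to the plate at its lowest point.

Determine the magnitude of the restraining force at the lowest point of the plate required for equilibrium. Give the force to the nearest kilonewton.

P ≈ 6 kN

γ = ρg = 1199 × 9.81 / 1000 = 11.76219 kN/m³.
Let θ = 36° be the plate's angle to the horizontal; measure y along the incline from where the plane meets the free surface. Vertical depth h = y·sinθ with sinθ = 0.587785.
With the apex down, the centroid sits h/3 = 2.3/3 = 0.766667 m below the base (the top edge), so y_c = 1.3 + 0.766667 = 2.06667 m and h_c = 2.06667 × 0.587785 = 1.21476 m.
A = ½ × 0.97 × 2.3 = 1.1155 m².
Resultant F = γ·h_c·A = 11.76219 × 1.21476 × 1.1155 = 15.9385 kN.
I_c = b·h³/36 = 0.97 × 2.3³/36 = 0.327833 m⁴.
Centre of pressure: y_p = y_c + I_c/(y_c·A) = 2.06667 + 0.327833/(2.06667 × 1.1155) = 2.06667 + 0.142204 = 2.20887 m along the plane.
The resultant acts 0.766667 + 0.142204 = 0.908871 m (along the plate) below the hinge at the top edge, so the moment about the hinge is M = F × 0.908871 = 15.9385 × 0.908871 = 14.486 kN·m.
A normal force at the bottom, 2.3 m from the hinge, must supply this moment: P = 14.486/2.3 = 6.29826 kN.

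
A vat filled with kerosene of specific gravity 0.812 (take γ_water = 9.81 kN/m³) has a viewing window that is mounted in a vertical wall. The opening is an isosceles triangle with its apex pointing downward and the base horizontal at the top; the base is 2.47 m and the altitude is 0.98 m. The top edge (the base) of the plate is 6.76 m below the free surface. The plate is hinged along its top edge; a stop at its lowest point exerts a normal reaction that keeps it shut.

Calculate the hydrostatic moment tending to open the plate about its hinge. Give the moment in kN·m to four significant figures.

M ≈ 22.83 kN·m

γ = 0.812 × 9.81 = 7.96572 kN/m³.
With the apex down, the centroid sits h/3 = 0.98/3 = 0.326667 m below the base (the top edge), so the centroid depth is h_c = 6.76 + 0.326667 = 7.08667 m.
A = ½ × 2.47 × 0.98 = 1.2103 m².
Resultant F = γ·h_c·A = 7.96572 × 7.08667 × 1.2103 = 68.322 kN.
I_c = b·h³/36 = 2.47 × 0.98³/36 = 0.0645762 m⁴.
Centre of pressure: y_p = y_c + I_c/(y_c·A) = 7.08667 + 0.0645762/(7.08667 × 1.2103) = 7.08667 + 0.007529 = 7.0942 m along the plane.
The resultant acts 0.326667 + 0.007529 = 0.334196 m (along the plate) below the hinge at the top edge, so the moment about the hinge is M = F × 0.334196 = 68.322 × 0.334196 = 22.8329 kN·m.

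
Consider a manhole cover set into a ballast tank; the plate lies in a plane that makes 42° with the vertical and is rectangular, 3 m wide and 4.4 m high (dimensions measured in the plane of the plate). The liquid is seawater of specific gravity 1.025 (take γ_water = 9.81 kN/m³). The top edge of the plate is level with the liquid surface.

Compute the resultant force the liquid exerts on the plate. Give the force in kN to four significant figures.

F ≈ 217.0 kN

γ = 1.025 × 9.81 = 10.05525 kN/m³.
The plate makes 42° with the vertical, i.e. θ = 90° − 42° = 48° to the horizontal. Measuring y along the incline from the free-surface line, vertical depth h = y·sinθ with sinθ = 0.743145.
The centroid lies 4.4/2 = 2.2 m below the top edge, so y_c = 2.2 m and h_c = 2.2 × 0.743145 = 1.63492 m.
A = 3 × 4.4 = 13.2 m².
Resultant F = γ·h_c·A = 10.05525 × 1.63492 × 13.2 = 217.002 kN.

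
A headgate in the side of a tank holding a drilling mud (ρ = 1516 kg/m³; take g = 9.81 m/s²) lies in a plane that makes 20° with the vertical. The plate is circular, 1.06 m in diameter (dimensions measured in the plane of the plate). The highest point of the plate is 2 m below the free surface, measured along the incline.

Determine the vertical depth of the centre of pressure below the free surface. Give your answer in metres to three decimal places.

γ = ρg = 1516 × 9.81 / 1000 = 14.87196 kN/m³.
The plate makes 20° with the vertical, i.e. θ = 90° − 20° = 70° to the horizontal. Measuring y along the incline from the free-surface line, vertical depth h = y·sinθ with sinθ = 0.939693.
The centroid is at the centre, 0.53 m below the top of the plate, so y_c = 2 + 0.53 = 2.53 m and h_c = 2.53 × 0.939693 = 2.37742 m.
A = π(0.53)² = 0.882473 m².
Resultant F = γ·h_c·A = 14.87196 × 2.37742 × 0.882473 = 31.2015 kN.
I_c = πr⁴/4 = π × 0.53⁴/4 = 0.0619717 m⁴.
Centre of pressure: y_p = y_c + I_c/(y_c·A) = 2.53 + 0.0619717/(2.53 × 0.882473) = 2.53 + 0.0277569 = 2.55776 m along the plane.
Vertically, h_p = y_p·sinθ = 2.55776 × 0.939693 = 2.40351 m.

h_p = 2.404 m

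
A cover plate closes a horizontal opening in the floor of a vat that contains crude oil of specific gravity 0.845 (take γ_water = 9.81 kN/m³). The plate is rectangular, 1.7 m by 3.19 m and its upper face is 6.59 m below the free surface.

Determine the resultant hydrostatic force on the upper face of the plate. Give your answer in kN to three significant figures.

γ = 0.845 × 9.81 = 8.28945 kN/m³.
The plate is horizontal, so pressure is uniform at p = γ·h = 8.28945 × 6.59 = 54.6275 kN/m².
A = 1.7 × 3.19 = 5.423 m².
F = p·A = 54.6275 × 5.423 = 296.245 kN.

F ≈ 296 kN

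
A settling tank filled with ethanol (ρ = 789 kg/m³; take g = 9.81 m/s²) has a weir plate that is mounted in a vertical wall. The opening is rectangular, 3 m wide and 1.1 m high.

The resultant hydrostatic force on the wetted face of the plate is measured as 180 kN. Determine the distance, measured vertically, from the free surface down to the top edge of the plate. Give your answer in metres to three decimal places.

d_top ≈ 6.497 m

γ = ρg = 789 × 9.81 / 1000 = 7.74009 kN/m³.
A = 3 × 1.1 = 3.3 m².
From F = γ·h_c·A, the centroid depth is h_c = 180/(7.74009 × 3.3) = 7.04713 m.
The centroid lies 1.1/2 = 0.55 m below the top edge, so the top edge sits at h_top = 7.04713 − 0.55 = 6.49713 m below the surface.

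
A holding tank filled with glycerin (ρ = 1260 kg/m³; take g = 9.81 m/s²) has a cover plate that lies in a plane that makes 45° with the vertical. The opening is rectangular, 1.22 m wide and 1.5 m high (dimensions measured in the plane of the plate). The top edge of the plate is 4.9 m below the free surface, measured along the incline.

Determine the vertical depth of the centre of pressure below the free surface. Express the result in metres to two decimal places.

h_p = 4.02 m

γ = ρg = 1260 × 9.81 / 1000 = 12.3606 kN/m³.
The plate makes 45° with the vertical, i.e. θ = 90° − 45° = 45° to the horizontal. Measuring y along the incline from the free-surface line, vertical depth h = y·sinθ with sinθ = 0.707107.
The centroid lies 1.5/2 = 0.75 m below the top edge, so y_c = 4.9 + 0.75 = 5.65 m and h_c = 5.65 × 0.707107 = 3.99515 m.
A = 1.22 × 1.5 = 1.83 m².
Resultant F = γ·h_c·A = 12.3606 × 3.99515 × 1.83 = 90.3699 kN.
I_c = b·h³/12 = 1.22 × 1.5³/12 = 0.343125 m⁴.
Centre of pressure: y_p = y_c + I_c/(y_c·A) = 5.65 + 0.343125/(5.65 × 1.83) = 5.65 + 0.0331858 = 5.68319 m along the plane.
Vertically, h_p = y_p·sinθ = 5.68319 × 0.707107 = 4.01862 m.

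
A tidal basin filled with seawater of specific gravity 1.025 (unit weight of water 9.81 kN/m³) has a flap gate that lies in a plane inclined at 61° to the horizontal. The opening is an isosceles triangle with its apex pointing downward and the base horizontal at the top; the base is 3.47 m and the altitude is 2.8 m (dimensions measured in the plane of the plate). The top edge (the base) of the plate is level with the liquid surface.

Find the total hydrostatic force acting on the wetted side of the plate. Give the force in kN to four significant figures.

F ≈ 39.88 kN

γ = 1.025 × 9.81 = 10.05525 kN/m³.
Let θ = 61° be the plate's angle to the horizontal; measure y along the incline from where the plane meets the free surface. Vertical depth h = y·sinθ with sinθ = 0.874620.
With the apex down, the centroid sits h/3 = 2.8/3 = 0.933333 m below the base (the top edge), so y_c = 0.933333 m and h_c = 0.933333 × 0.874620 = 0.816312 m.
A = ½ × 3.47 × 2.8 = 4.858 m².
Resultant F = γ·h_c·A = 10.05525 × 0.816312 × 4.858 = 39.8755 kN.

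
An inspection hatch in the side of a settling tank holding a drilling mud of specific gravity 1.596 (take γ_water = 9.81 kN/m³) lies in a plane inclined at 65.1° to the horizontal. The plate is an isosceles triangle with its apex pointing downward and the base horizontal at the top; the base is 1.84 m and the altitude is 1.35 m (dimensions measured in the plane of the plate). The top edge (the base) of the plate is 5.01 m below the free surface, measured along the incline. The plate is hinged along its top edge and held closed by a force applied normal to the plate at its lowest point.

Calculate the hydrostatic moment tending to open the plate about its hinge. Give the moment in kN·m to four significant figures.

M ≈ 45.12 kN·m

γ = 1.596 × 9.81 = 15.65676 kN/m³.
Let θ = 65.1° be the plate's angle to the horizontal; measure y along the incline from where the plane meets the free surface. Vertical depth h = y·sinθ with sinθ = 0.907044.
With the apex down, the centroid sits h/3 = 1.35/3 = 0.45 m below the base (the top edge), so y_c = 5.01 + 0.45 = 5.46 m and h_c = 5.46 × 0.907044 = 4.95246 m.
A = ½ × 1.84 × 1.35 = 1.242 m².
Resultant F = γ·h_c·A = 15.65676 × 4.95246 × 1.242 = 96.304 kN.
I_c = b·h³/36 = 1.84 × 1.35³/36 = 0.125753 m⁴.
Centre of pressure: y_p = y_c + I_c/(y_c·A) = 5.46 + 0.125753/(5.46 × 1.242) = 5.46 + 0.018544 = 5.47854 m along the plane.
The resultant acts 0.45 + 0.018544 = 0.468544 m (along the plate) below the hinge at the top edge, so the moment about the hinge is M = F × 0.468544 = 96.304 × 0.468544 = 45.1227 kN·m.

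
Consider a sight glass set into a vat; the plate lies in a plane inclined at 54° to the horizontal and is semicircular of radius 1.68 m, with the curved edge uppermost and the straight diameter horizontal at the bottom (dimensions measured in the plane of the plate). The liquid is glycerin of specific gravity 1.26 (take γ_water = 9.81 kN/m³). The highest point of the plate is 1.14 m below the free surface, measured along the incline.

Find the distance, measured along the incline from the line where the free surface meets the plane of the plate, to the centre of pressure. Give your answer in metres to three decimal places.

γ = 1.26 × 9.81 = 12.3606 kN/m³.
Let θ = 54° be the plate's angle to the horizontal; measure y along the incline from where the plane meets the free surface. Vertical depth h = y·sinθ with sinθ = 0.809017.
The centroid lies 4r/(3π) = 0.713014 m above the diameter, so r − 4r/(3π) = 1.68 − 0.713014 = 0.966986 m below the topmost point, so y_c = 1.14 + 0.966986 = 2.10699 m and h_c = 2.10699 × 0.809017 = 1.70459 m.
A = πr²/2 = π × 1.68²/2 = 4.43342 m².
Resultant F = γ·h_c·A = 12.3606 × 1.70459 × 4.43342 = 93.4111 kN.
I_c = (π/8 − 8/(9π))·r⁴ = 0.109757 × 1.68⁴ = 0.874318 m⁴.
Centre of pressure: y_p = y_c + I_c/(y_c·A) = 2.10699 + 0.874318/(2.10699 × 4.43342) = 2.10699 + 0.0935983 = 2.20059 m along the plane.

y_p = 2.201 m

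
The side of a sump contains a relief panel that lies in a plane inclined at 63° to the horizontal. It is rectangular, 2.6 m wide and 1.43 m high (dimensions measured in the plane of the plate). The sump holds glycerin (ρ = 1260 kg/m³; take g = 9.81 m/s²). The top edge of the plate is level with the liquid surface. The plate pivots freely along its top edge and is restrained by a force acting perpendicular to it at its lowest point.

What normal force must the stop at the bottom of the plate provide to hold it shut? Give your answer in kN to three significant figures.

P ≈ 19.5 kN

γ = ρg = 1260 × 9.81 / 1000 = 12.3606 kN/m³.
Let θ = 63° be the plate's angle to the horizontal; measure y along the incline from where the plane meets the free surface. Vertical depth h = y·sinθ with sinθ = 0.891007.
The centroid lies 1.43/2 = 0.715 m below the top edge, so y_c = 0.715 m and h_c = 0.715 × 0.891007 = 0.63707 m.
A = 2.6 × 1.43 = 3.718 m².
Resultant F = γ·h_c·A = 12.3606 × 0.63707 × 3.718 = 29.2776 kN.
I_c = b·h³/12 = 2.6 × 1.43³/12 = 0.633578 m⁴.
Centre of pressure: y_p = y_c + I_c/(y_c·A) = 0.715 + 0.633578/(0.715 × 3.718) = 0.715 + 0.238333 = 0.953333 m along the plane.
The resultant acts 0.715 + 0.238333 = 0.953333 m (along the plate) below the hinge at the top edge, so the moment about the hinge is M = F × 0.953333 = 29.2776 × 0.953333 = 27.9113 kN·m.
A normal force at the bottom, 1.43 m from the hinge, must supply this moment: P = 27.9113/1.43 = 19.5184 kN.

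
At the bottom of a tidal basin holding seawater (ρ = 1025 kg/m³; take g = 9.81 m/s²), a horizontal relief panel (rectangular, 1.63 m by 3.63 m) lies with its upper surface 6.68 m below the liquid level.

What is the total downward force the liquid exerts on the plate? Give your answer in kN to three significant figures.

F ≈ 397 kN

γ = ρg = 1025 × 9.81 / 1000 = 10.05525 kN/m³.
The plate is horizontal, so pressure is uniform at p = γ·h = 10.05525 × 6.68 = 67.1691 kN/m².
A = 1.63 × 3.63 = 5.9169 m².
F = p·A = 67.1691 × 5.9169 = 397.433 kN.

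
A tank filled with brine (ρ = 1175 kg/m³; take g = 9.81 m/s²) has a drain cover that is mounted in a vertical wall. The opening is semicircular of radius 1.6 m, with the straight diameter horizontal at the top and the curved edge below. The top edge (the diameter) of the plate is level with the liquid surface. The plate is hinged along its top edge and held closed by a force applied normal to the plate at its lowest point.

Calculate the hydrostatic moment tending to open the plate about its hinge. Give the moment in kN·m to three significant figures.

M ≈ 29.7 kN·m

γ = ρg = 1175 × 9.81 / 1000 = 11.52675 kN/m³.
The centroid of a semicircle lies 4r/(3π) = 0.679061 m from the diameter, here below the top edge, so the centroid depth is h_c = 0.679061 m.
A = πr²/2 = π × 1.6²/2 = 4.02124 m².
Resultant F = γ·h_c·A = 11.52675 × 0.679061 × 4.02124 = 31.4757 kN.
I_c = (π/8 − 8/(9π))·r⁴ = 0.109757 × 1.6⁴ = 0.719303 m⁴.
Centre of pressure: y_p = y_c + I_c/(y_c·A) = 0.679061 + 0.719303/(0.679061 × 4.02124) = 0.679061 + 0.263417 = 0.942478 m along the plane.
The resultant acts 0.679061 + 0.263417 = 0.942478 m (along the plate) below the hinge at the top edge, so the moment about the hinge is M = F × 0.942478 = 31.4757 × 0.942478 = 29.6652 kN·m.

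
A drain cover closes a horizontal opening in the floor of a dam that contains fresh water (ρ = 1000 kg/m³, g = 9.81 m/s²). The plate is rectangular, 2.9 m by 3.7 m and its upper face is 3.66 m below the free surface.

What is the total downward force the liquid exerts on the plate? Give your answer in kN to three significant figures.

F ≈ 385 kN

γ = ρg = 1000 × 9.81 = 9810 N/m³ = 9.81 kN/m³.
The plate is horizontal, so pressure is uniform at p = γ·h = 9.81 × 3.66 = 35.9046 kN/m².
A = 2.9 × 3.7 = 10.73 m².
F = p·A = 35.9046 × 10.73 = 385.256 kN.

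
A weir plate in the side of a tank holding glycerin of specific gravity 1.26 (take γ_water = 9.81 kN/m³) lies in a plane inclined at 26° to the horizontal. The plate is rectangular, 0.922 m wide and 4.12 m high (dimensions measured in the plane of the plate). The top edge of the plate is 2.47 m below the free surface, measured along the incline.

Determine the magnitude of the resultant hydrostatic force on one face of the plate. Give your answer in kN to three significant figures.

F ≈ 93.2 kN

γ = 1.26 × 9.81 = 12.3606 kN/m³.
Let θ = 26° be the plate's angle to the horizontal; measure y along the incline from where the plane meets the free surface. Vertical depth h = y·sinθ with sinθ = 0.438371.
The centroid lies 4.12/2 = 2.06 m below the top edge, so y_c = 2.47 + 2.06 = 4.53 m and h_c = 4.53 × 0.438371 = 1.98582 m.
A = 0.922 × 4.12 = 3.79864 m².
Resultant F = γ·h_c·A = 12.3606 × 1.98582 × 3.79864 = 93.2411 kN.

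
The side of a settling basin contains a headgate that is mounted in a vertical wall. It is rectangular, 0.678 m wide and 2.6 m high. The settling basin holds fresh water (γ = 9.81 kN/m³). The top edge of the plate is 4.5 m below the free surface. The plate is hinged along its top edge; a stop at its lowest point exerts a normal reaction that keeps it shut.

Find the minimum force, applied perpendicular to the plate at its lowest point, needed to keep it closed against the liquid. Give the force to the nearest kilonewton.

P ≈ 54 kN

γ = 9.81 kN/m³.
The centroid lies 2.6/2 = 1.3 m below the top edge, so the centroid depth is h_c = 4.5 + 1.3 = 5.8 m.
A = 0.678 × 2.6 = 1.7628 m².
Resultant F = γ·h_c·A = 9.81 × 5.8 × 1.7628 = 100.3 kN.
I_c = b·h³/12 = 0.678 × 2.6³/12 = 0.993044 m⁴.
Centre of pressure: y_p = y_c + I_c/(y_c·A) = 5.8 + 0.993044/(5.8 × 1.7628) = 5.8 + 0.0971264 = 5.89713 m along the plane.
The resultant acts 1.3 + 0.0971264 = 1.39713 m (along the plate) below the hinge at the top edge, so the moment about the hinge is M = F × 1.39713 = 100.3 × 1.39713 = 140.132 kN·m.
A normal force at the bottom, 2.6 m from the hinge, must supply this moment: P = 140.132/2.6 = 53.8969 kN.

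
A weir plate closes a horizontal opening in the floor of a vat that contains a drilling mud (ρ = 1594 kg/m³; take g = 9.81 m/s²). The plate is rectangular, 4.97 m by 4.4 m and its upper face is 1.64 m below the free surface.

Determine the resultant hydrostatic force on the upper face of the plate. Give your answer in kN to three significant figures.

F ≈ 561 kN

γ = ρg = 1594 × 9.81 / 1000 = 15.63714 kN/m³.
The plate is horizontal, so pressure is uniform at p = γ·h = 15.63714 × 1.64 = 25.6449 kN/m².
A = 4.97 × 4.4 = 21.868 m².
F = p·A = 25.6449 × 21.868 = 560.803 kN.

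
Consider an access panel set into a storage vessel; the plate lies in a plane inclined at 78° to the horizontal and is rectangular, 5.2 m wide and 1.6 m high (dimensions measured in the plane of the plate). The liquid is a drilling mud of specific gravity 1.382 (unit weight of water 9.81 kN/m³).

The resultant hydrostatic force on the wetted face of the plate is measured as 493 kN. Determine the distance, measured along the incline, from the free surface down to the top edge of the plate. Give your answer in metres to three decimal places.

γ = 1.382 × 9.81 = 13.55742 kN/m³.
A = 5.2 × 1.6 = 8.32 m².
From F = γ·h_c·A, the centroid depth is h_c = 493/(13.55742 × 8.32) = 4.37066 m.
Let θ = 78° be the plate's angle to the horizontal; measure y along the incline from where the plane meets the free surface. Vertical depth h = y·sinθ with sinθ = 0.978148.
Along the incline, y_c = h_c/sinθ = 4.37066/0.978148 = 4.4683 m.
The centroid lies 1.6/2 = 0.8 m below the top edge, so the top edge sits at y_top = 4.4683 − 0.8 = 3.6683 m along the incline.

y_top ≈ 3.668 m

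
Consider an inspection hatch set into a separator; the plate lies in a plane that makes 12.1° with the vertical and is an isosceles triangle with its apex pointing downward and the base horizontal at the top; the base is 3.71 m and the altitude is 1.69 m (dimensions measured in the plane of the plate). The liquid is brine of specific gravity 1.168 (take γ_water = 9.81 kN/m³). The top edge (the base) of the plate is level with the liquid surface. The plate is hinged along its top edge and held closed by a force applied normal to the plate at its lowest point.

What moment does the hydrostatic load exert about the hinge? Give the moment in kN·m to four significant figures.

γ = 1.168 × 9.81 = 11.45808 kN/m³.
The plate makes 12.1° with the vertical, i.e. θ = 90° − 12.1° = 77.9° to the horizontal. Measuring y along the incline from the free-surface line, vertical depth h = y·sinθ with sinθ = 0.977783.
With the apex down, the centroid sits h/3 = 1.69/3 = 0.563333 m below the base (the top edge), so y_c = 0.563333 m and h_c = 0.563333 × 0.977783 = 0.550817 m.
A = ½ × 3.71 × 1.69 = 3.13495 m².
Resultant F = γ·h_c·A = 11.45808 × 0.550817 × 3.13495 = 19.7856 kN.
I_c = b·h³/36 = 3.71 × 1.69³/36 = 0.497429 m⁴.
Centre of pressure: y_p = y_c + I_c/(y_c·A) = 0.563333 + 0.497429/(0.563333 × 3.13495) = 0.563333 + 0.281667 = 0.845 m along the plane.
The resultant acts 0.563333 + 0.281667 = 0.845 m (along the plate) below the hinge at the top edge, so the moment about the hinge is M = F × 0.845 = 19.7856 × 0.845 = 16.7188 kN·m.

M ≈ 16.72 kN·m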